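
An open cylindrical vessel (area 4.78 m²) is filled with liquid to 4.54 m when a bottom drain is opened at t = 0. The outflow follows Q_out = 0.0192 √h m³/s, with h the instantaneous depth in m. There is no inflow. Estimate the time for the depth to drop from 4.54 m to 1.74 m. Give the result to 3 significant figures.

A dh/dt = −Q_out = −0.0192 √h.
This is separable: 2 d(√h)/dt = −0.0192/A, so √h = √h₀ − (0.0192/(2A)) t.
t = 2A(√h₀ − √h)/0.0192 = 2·4.78·(√4.54 − √1.74)/0.0192
  = 9.5600 × (2.1307 − 1.3191) / 0.0192 = 404.13 s.

404 s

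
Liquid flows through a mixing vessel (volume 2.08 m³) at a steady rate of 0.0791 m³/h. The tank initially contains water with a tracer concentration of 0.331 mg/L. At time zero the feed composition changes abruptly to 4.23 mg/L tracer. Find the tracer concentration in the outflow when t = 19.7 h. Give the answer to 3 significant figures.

2.39 mg/L

Unsteady species balance (constant V, well mixed): V dC/dt = Q(C_in − C).
Time constant τ = V/Q = 2.08/0.0791 = 26.296 h.
Integrating: C(t) = C_in + (C₀ − C_in) e^(−t/τ).
C(19.7) = 4.23 + (0.331 − 4.23)·e^(−19.7/26.296) = 4.23 + (-3.8990)·0.47276 = 2.3867 mg/L.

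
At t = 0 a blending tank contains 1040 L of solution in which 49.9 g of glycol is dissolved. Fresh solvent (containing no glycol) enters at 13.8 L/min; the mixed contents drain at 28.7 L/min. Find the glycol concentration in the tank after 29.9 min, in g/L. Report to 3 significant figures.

Let m(t) be the amount of glycol. Volume: V(t) = V₀ + (Q_in − Q_out) t = 1040 − 14.900 t; V(29.9) = 594.49 L.
Species balance (pure solvent in): dm/dt = −Q_out · m/V(t).
dm/m = −Q_out dt/(V₀ − 14.900 t); integrating gives ln(m/m₀) = −(Q_out/(Q_in−Q_out)) ln(V/V₀).
m = m₀ (V₀/V)^(Q_out/(Q_in−Q_out)) = 49.9 × (1040/594.49)^(-1.9262) = 16.992 g.
C = m/V = 16.992/594.49 = 0.028583 g/L.

0.0286 g/L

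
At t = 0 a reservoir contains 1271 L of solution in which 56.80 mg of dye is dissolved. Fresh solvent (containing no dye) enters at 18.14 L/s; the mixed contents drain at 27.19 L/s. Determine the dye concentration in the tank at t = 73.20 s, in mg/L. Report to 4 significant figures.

0.01021 mg/L

Total volume: dV/dt = Q_in − Q_out = -9.05000 L/s, so V(t) = 1271 − 9.05000 t and V(73.20) = 608.540 L.
Species balance (pure solvent in): dm/dt = −Q_out · m/V(t).
dm/m = −Q_out dt/(V₀ − 9.05000 t); integrating gives ln(m/m₀) = −(Q_out/(Q_in−Q_out)) ln(V/V₀).
m = m₀ (V₀/V)^(Q_out/(Q_in−Q_out)) = 56.80 × (1271/608.540)^(-3.00442) = 6.21392 mg.
C = m/V = 6.21392/608.540 = 0.0102112 mg/L.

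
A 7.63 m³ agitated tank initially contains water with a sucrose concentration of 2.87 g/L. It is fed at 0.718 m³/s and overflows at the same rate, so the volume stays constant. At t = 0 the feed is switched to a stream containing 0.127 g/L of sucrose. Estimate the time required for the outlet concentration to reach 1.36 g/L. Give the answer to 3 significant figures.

8.50 s

Species balance: V dC/dt = Q(C_in − C) ⇒ τ = V/Q = 10.627 s.
C(t) = C_in + (C₀ − C_in) e^(−t/τ). Set C = 1.36 and solve for t:
e^(−t/τ) = (C − C_in)/(C₀ − C_in) = (1.36 − 0.127)/(2.87 − 0.127) = 0.44951
t = −τ ln(…) = 10.627 × 0.79960 = 8.4972 s.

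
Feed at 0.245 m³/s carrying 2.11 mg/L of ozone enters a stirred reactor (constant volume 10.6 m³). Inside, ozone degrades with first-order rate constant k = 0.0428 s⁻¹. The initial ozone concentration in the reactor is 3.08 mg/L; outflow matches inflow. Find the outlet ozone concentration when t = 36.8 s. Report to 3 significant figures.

Species balance: V dC/dt = Q C_in − Q C − k V C.
dC/dt = (Q/V) C_in − (Q/V + k) C; effective rate a = Q/V + k = 0.023113 + 0.0428 = 0.065913 s⁻¹.
C_ss = Q C_in/(Q + kV) = 0.73990 mg/L; C(t) = C_ss + (C₀ − C_ss) e^(−a t).
C(36.8) = 0.73990 + (2.3401)·e^(−0.065913·36.8) = 0.73990 + (2.3401)·0.088425 = 0.94682 mg/L.

0.947 mg/L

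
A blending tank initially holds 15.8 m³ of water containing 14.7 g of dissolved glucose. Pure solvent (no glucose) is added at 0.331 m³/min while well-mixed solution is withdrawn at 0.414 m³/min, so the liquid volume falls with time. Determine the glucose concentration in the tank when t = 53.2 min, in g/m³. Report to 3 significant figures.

Let m(t) be the amount of glucose. Volume: V(t) = V₀ + (Q_in − Q_out) t = 15.8 − 0.083000 t; V(53.2) = 11.384 m³.
Species balance (pure solvent in): dm/dt = −Q_out · m/V(t).
Separate: dm/m = −Q_out dt/V(t) ⇒ ln(m/m₀) = −(Q_out/(Q_in−Q_out)) ln(V/V₀).
m = m₀ (V₀/V)^(Q_out/(Q_in−Q_out)) = 14.7 × (15.8/11.384)^(-4.9880) = 2.8661 g.
C = m/V = 2.8661/11.384 = 0.25176 g/m³.

0.252 g/m³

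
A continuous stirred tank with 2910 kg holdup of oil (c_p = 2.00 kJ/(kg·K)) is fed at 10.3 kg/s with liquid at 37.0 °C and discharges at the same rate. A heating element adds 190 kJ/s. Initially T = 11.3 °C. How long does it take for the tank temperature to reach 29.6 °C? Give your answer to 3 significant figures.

210 s

Unsteady energy balance on the tank contents: M c_p dT/dt = ṁ c_p (T_in − T) + 190.
τ = M/ṁ = 282.52 s; T_ss = T_in + Q̇/(ṁ c_p) = 46.223 °C.
T(t) = T_ss + (T₀ − T_ss) e^(−t/τ). Set T = 29.6:
e^(−t/τ) = (29.6 − 46.223)/(11.3 − 46.223) = 0.47599
t = −282.52 · ln(0.47599) = 209.73 s.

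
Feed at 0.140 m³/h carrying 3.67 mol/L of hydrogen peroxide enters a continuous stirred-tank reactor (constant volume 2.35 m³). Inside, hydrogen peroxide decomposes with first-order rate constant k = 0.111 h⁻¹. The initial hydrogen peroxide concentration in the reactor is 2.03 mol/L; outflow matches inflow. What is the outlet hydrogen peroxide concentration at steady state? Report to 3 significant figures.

Accumulation = in − out − consumed: V dC/dt = Q C_in − Q C − k V C.
Steady state (dC/dt = 0): C_ss = Q C_in/(Q + kV) = C_in/(1 + kV/Q).
C_ss = 0.140·3.67/(0.140 + 0.111·2.35) = 0.51380/0.40085 = 1.2818 mol/L.

1.28 mol/L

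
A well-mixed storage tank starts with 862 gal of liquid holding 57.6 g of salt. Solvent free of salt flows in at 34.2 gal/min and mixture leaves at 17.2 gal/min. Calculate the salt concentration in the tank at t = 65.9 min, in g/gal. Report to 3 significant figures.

Let m(t) be the amount of salt. Volume: V(t) = V₀ + (Q_in − Q_out) t = 862 + 17.000 t; V(65.9) = 1982.3 gal.
Species balance (pure solvent in): dm/dt = −Q_out · m/V(t).
dm/m = −Q_out dt/(V₀ + 17.000 t); integrating gives ln(m/m₀) = −(Q_out/(Q_in−Q_out)) ln(V/V₀).
m = m₀ (V₀/V)^(Q_out/(Q_in−Q_out)) = 57.6 × (862/1982.3)^(1.0118) = 24.803 g.
C = m/V = 24.803/1982.3 = 0.012512 g/gal.

0.0125 g/gal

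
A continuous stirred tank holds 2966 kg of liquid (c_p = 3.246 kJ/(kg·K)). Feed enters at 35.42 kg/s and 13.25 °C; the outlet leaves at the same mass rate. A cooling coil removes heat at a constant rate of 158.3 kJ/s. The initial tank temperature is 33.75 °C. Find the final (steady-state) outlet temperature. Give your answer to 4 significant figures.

M c_p dT/dt = ṁ c_p (T_in − T) − Q̇.
At steady state dT/dt = 0 ⇒ T_ss = T_in − Q̇/(ṁ c_p) = 13.25 − 158.3/(35.42·3.246) = 11.8732 °C.

11.87 °C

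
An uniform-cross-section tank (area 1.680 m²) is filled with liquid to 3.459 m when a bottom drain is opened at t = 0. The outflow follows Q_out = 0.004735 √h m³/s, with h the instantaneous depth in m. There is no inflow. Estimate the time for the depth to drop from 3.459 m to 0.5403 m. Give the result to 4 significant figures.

A dh/dt = −Q_out = −0.004735 √h.
This is separable: 2 d(√h)/dt = −0.004735/A, so √h = √h₀ − (0.004735/(2A)) t.
t = 2A(√h₀ − √h)/0.004735 = 2·1.680·(√3.459 − √0.5403)/0.004735
  = 3.36000 × (1.85984 − 0.735051) / 0.004735 = 798.160 s.

798.2 s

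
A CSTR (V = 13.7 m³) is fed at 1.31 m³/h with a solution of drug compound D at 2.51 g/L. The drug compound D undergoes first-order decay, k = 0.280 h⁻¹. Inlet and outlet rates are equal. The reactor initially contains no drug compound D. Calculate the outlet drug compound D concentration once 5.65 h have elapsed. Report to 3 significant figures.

Accumulation = in − out − consumed: V dC/dt = Q C_in − Q C − k V C.
dC/dt = (Q/V) C_in − (Q/V + k) C; effective rate a = Q/V + k = 0.095620 + 0.280 = 0.37562 h⁻¹.
C_ss = Q C_in/(Q + kV) = 0.63896 g/L; C(t) = C_ss + (C₀ − C_ss) e^(−a t).
C(5.65) = 0.63896 + (-0.63896)·e^(−0.37562·5.65) = 0.63896 + (-0.63896)·0.11976 = 0.56244 g/L.

0.562 g/L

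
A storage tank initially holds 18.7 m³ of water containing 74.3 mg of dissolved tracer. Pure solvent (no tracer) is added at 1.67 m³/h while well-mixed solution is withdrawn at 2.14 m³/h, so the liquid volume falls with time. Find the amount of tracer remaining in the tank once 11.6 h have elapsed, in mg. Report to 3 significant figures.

Let m(t) be the amount of tracer. Volume: V(t) = V₀ + (Q_in − Q_out) t = 18.7 − 0.47000 t; V(11.6) = 13.248 m³.
Solute balance: dm/dt = 0 − Q_out C = −Q_out m/V(t).
Separate: dm/m = −Q_out dt/V(t) ⇒ ln(m/m₀) = −(Q_out/(Q_in−Q_out)) ln(V/V₀).
m = m₀ (V₀/V)^(Q_out/(Q_in−Q_out)) = 74.3 × (18.7/13.248)^(-4.5532) = 15.467 mg.

15.5 mg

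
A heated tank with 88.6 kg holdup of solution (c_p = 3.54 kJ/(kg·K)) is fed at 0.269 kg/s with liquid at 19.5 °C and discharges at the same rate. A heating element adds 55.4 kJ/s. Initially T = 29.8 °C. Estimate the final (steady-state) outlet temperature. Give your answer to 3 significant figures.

Heat balance on the well-mixed liquid: M c_p dT/dt = ṁ c_p (T_in − T) + 55.4.
At steady state dT/dt = 0 ⇒ T_ss = T_in + Q̇/(ṁ c_p) = 19.5 + 55.4/(0.269·3.54) = 77.677 °C.

77.7 °C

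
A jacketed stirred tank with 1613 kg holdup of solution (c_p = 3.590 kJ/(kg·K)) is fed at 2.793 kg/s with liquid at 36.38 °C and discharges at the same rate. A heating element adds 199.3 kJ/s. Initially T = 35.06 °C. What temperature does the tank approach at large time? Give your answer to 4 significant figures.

56.26 °C

M c_p dT/dt = ṁ c_p (T_in − T) + Q̇.
At steady state dT/dt = 0 ⇒ T_ss = T_in + Q̇/(ṁ c_p) = 36.38 + 199.3/(2.793·3.590) = 56.2566 °C.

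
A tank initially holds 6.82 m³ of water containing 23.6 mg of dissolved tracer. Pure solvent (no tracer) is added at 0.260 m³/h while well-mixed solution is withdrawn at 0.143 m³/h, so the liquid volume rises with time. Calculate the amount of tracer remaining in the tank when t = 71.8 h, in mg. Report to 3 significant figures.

8.85 mg

Let m(t) be the amount of tracer. Volume: V(t) = V₀ + (Q_in − Q_out) t = 6.82 + 0.11700 t; V(71.8) = 15.221 m³.
Species balance (pure solvent in): dm/dt = −Q_out · m/V(t).
Separate: dm/m = −Q_out dt/V(t) ⇒ ln(m/m₀) = −(Q_out/(Q_in−Q_out)) ln(V/V₀).
m = m₀ (V₀/V)^(Q_out/(Q_in−Q_out)) = 23.6 × (6.82/15.221)^(1.2222) = 8.8468 mg.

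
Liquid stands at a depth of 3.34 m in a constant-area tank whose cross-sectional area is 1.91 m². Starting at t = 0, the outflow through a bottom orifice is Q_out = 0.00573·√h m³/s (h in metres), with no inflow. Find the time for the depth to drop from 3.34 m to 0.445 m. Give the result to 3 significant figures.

774 s

A dh/dt = −Q_out = −0.00573 √h.
This is separable: 2 d(√h)/dt = −0.00573/A, so √h = √h₀ − (0.00573/(2A)) t.
t = 2A(√h₀ − √h)/0.00573 = 2·1.91·(√3.34 − √0.445)/0.00573
  = 3.8200 × (1.8276 − 0.66708) / 0.00573 = 773.66 s.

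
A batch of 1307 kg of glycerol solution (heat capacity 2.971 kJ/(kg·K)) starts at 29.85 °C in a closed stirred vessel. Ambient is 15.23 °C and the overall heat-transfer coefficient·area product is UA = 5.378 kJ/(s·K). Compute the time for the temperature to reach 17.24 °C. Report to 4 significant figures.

Lumped-capacitance energy balance: M c_p dT/dt = UA(T_amb − T).
τ = M c_p/UA = 722.034 s; T_ss = T_amb = 15.2300 °C.
T(t) = T_ss + (T₀ − T_ss)e^(−t/τ); set T = 17.24:
t = −τ ln[(T − T_ss)/(T₀ − T_ss)] = −722.034 · ln(0.137483) = 1432.70 s.

1433 s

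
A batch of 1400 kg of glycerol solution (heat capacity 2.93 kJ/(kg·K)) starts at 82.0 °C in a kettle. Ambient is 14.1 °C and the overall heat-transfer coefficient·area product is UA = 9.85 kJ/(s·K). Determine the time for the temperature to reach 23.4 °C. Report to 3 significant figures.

First-law balance (no shaft work): M c_p dT/dt = −UA(T − T_amb).
τ = M c_p/UA = 416.45 s; T_ss = T_amb = 14.100 °C.
T(t) = T_ss + (T₀ − T_ss)e^(−t/τ); set T = 23.4:
t = −τ ln[(T − T_ss)/(T₀ − T_ss)] = −416.45 · ln(0.13697) = 827.91 s.

828 s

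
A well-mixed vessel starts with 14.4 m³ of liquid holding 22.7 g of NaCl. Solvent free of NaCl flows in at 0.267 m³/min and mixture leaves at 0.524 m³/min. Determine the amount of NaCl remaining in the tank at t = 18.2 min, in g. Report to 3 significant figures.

Let m(t) be the amount of NaCl. Volume: V(t) = V₀ + (Q_in − Q_out) t = 14.4 − 0.25700 t; V(18.2) = 9.7226 m³.
No NaCl enters, so dm/dt = −Q_out · (m/V).
dm/m = −Q_out dt/(V₀ − 0.25700 t); integrating gives ln(m/m₀) = −(Q_out/(Q_in−Q_out)) ln(V/V₀).
m = m₀ (V₀/V)^(Q_out/(Q_in−Q_out)) = 22.7 × (14.4/9.7226)^(-2.0389) = 10.191 g.

10.2 g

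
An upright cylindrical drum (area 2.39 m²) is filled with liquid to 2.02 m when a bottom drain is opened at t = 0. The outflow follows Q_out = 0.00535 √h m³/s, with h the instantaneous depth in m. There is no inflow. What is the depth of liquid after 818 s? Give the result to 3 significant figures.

A dh/dt = −Q_out = −0.00535 √h.
Separate and integrate: 2(√h − √h₀) = −(0.00535/A) t.
√h = √2.02 − 0.00535·818/(2·2.39) = 1.4213 − 0.91554 = 0.50572.
h = 0.50572² = 0.25576 m.

0.256 m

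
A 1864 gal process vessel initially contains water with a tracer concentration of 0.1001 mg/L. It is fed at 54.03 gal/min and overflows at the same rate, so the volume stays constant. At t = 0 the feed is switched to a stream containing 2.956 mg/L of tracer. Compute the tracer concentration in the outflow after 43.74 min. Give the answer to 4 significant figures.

Species balance on the tank: V dC/dt = Q(C_in − C).
Time constant τ = V/Q = 1864/54.03 = 34.4994 min.
Solution: C(t) = C_in + (C₀ − C_in) e^(−t/τ).
C(43.74) = 2.956 + (0.1001 − 2.956)·e^(−43.74/34.4994) = 2.956 + (-2.85590)·0.281436 = 2.15225 mg/L.

2.152 mg/L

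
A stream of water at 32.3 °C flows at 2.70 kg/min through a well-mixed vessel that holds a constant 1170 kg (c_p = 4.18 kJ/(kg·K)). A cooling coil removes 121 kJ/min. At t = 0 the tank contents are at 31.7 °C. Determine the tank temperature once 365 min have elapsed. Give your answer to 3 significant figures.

25.9 °C

M c_p dT/dt = ṁ c_p (T_in − T) − Q̇.
τ = M/ṁ = 433.33 min; T_ss = T_in − Q̇/(ṁ c_p) = 32.3 − 121/(2.70·4.18) = 21.579 °C.
Integrating: T(t) = T_ss + (T₀ − T_ss) e^(−t/τ).
T(365) = 21.579 + (10.121)·e^(−365/433.33) = 21.579 + (10.121)·0.43072 = 25.938 °C.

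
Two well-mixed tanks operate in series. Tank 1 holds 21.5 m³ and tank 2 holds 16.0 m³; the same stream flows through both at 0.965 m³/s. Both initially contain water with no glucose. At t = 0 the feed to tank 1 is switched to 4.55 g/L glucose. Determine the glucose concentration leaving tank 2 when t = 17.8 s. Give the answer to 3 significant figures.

Each tank obeys Vᵢ dCᵢ/dt = Q(Cᵢ₋₁ − Cᵢ), so τᵢ = Vᵢ/Q.
τ₁ = 21.5/0.965 = 22.280 s; τ₂ = 16.0/0.965 = 16.580 s.
Tank 1: C₁ = C_in(1 − e^(−t/τ₁)). Tank 2 (τ₁ ≠ τ₂): C₂ = C_in[1 − (τ₁ e^(−t/τ₁) − τ₂ e^(−t/τ₂))/(τ₁ − τ₂)].
At t = 17.8: e^(−t/τ₁) = 0.44981, e^(−t/τ₂) = 0.34179.
C₂ = 4.55·[1 − (22.280·0.44981 − 16.580·0.34179)/(5.6995)] = 4.55·0.23595 = 1.0736 g/L.

1.07 g/L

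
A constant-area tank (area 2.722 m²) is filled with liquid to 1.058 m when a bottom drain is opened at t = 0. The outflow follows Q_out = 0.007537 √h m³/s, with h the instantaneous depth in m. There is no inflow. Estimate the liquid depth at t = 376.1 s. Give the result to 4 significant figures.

Volume balance on the tank: A dh/dt = −0.007537 √h.
∫ h^(−1/2) dh = −(0.007537/A) ∫ dt, giving 2√h = 2√h₀ − (0.007537/A) t.
√h = √1.058 − 0.007537·376.1/(2·2.722) = 1.02859 − 0.520695 = 0.507896.
h = 0.507896² = 0.257958 m.

0.2580 m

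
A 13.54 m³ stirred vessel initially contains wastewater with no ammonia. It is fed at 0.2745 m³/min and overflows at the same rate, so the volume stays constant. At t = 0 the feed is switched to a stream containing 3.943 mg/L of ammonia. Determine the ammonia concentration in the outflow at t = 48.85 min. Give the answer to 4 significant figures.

Mass balance on the solute (V constant): V dC/dt = Q(C_in − C).
Rewrite as dC/dt + C/τ = C_in/τ, τ = V/Q = 49.3260 min.
C approaches C_in exponentially: C(t) = C_in + (C₀ − C_in) e^(−t/τ).
C(48.85) = 3.943 + (0 − 3.943)·e^(−48.85/49.3260) = 3.943 + (-3.94300)·0.371447 = 2.47838 mg/L.

2.478 mg/L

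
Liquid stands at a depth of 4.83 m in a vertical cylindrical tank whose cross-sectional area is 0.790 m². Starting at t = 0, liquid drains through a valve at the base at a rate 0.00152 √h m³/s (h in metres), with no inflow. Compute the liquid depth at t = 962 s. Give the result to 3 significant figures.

A dh/dt = −Q_out = −0.00152 √h.
∫ h^(−1/2) dh = −(0.00152/A) ∫ dt, giving 2√h = 2√h₀ − (0.00152/A) t.
√h = √4.83 − 0.00152·962/(2·0.790) = 2.1977 − 0.92547 = 1.2723.
h = 1.2723² = 1.6186 m.

1.62 m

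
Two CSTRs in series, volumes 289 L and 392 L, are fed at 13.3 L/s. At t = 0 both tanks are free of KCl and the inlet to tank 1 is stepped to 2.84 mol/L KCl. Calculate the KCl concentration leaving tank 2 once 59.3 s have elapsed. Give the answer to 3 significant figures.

Species balance on tank i: dCᵢ/dt = (Cᵢ₋₁ − Cᵢ)/τᵢ with τᵢ = Vᵢ/Q.
τ₁ = 289/13.3 = 21.729 s; τ₂ = 392/13.3 = 29.474 s.
Solving the cascade with C₁(0)=C₂(0)=0 gives C₂(t) = C_in[1 − (τ₁ e^(−t/τ₁) − τ₂ e^(−t/τ₂))/(τ₁ − τ₂)].
At t = 59.3: e^(−t/τ₁) = 0.065283, e^(−t/τ₂) = 0.13373.
C₂ = 2.84·[1 − (21.729·0.065283 − 29.474·0.13373)/(-7.7444)] = 2.84·0.67423 = 1.9148 mol/L.

1.91 mol/L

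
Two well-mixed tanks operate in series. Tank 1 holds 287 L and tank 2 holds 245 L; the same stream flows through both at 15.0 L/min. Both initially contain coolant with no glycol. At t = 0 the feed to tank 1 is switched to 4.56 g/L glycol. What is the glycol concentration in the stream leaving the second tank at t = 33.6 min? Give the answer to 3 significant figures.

Species balance on tank i: dCᵢ/dt = (Cᵢ₋₁ − Cᵢ)/τᵢ with τᵢ = Vᵢ/Q.
τ₁ = 287/15.0 = 19.133 min; τ₂ = 245/15.0 = 16.333 min.
Solving the cascade with C₁(0)=C₂(0)=0 gives C₂(t) = C_in[1 − (τ₁ e^(−t/τ₁) − τ₂ e^(−t/τ₂))/(τ₁ − τ₂)].
At t = 33.6: e^(−t/τ₁) = 0.17272, e^(−t/τ₂) = 0.12782.
C₂ = 4.56·[1 − (19.133·0.17272 − 16.333·0.12782)/(2.8000)] = 4.56·0.56537 = 2.5781 g/L.

2.58 g/L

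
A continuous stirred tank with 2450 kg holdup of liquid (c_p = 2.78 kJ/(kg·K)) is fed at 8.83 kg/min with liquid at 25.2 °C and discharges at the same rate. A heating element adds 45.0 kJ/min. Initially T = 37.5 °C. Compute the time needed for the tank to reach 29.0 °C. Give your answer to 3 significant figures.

M c_p dT/dt = ṁ c_p (T_in − T) + Q̇.
τ = M/ṁ = 277.46 min; T_ss = T_in + Q̇/(ṁ c_p) = 27.033 °C.
T(t) = T_ss + (T₀ − T_ss) e^(−t/τ). Set T = 29.0:
e^(−t/τ) = (29.0 − 27.033)/(37.5 − 27.033) = 0.18791
t = −277.46 · ln(0.18791) = 463.86 min.

464 min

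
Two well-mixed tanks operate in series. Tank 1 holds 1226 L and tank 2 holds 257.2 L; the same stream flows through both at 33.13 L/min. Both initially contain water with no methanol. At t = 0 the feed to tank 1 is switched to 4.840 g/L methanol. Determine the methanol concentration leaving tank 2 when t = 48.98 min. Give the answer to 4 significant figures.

Each tank obeys Vᵢ dCᵢ/dt = Q(Cᵢ₋₁ − Cᵢ), so τᵢ = Vᵢ/Q.
τ₁ = 1226/33.13 = 37.0057 min; τ₂ = 257.2/33.13 = 7.76336 min.
Solving the cascade with C₁(0)=C₂(0)=0 gives C₂(t) = C_in[1 − (τ₁ e^(−t/τ₁) − τ₂ e^(−t/τ₂))/(τ₁ − τ₂)].
At t = 48.98: e^(−t/τ₁) = 0.266181, e^(−t/τ₂) = 0.00181962.
C₂ = 4.840·[1 − (37.0057·0.266181 − 7.76336·0.00181962)/(29.2424)] = 4.840·0.663635 = 3.21200 g/L.

3.212 g/L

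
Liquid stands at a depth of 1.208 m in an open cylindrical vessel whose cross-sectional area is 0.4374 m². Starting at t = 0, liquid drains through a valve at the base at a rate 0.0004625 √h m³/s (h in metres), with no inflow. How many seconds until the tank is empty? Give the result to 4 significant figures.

2079 s

A dh/dt = −Q_out = −0.0004625 √h.
∫ h^(−1/2) dh = −(0.0004625/A) ∫ dt, giving 2√h = 2√h₀ − (0.0004625/A) t.
Tank is empty when √h = 0: t_empty = 2A√h₀/0.0004625.
t_empty = 2·0.4374·√1.208/0.0004625 = 0.874800·1.09909/0.0004625 = 2078.89 s.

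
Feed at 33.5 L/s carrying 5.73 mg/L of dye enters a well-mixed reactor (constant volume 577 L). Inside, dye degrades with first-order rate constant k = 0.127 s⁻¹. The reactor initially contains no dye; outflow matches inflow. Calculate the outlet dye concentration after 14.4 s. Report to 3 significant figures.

1.67 mg/L

V dC/dt = Q(C_in − C) − k V C.
This is linear with rate a = Q/V + k = 0.18506 s⁻¹.
C_ss = Q C_in/(Q + kV) = 1.7977 mg/L; C(t) = C_ss + (C₀ − C_ss) e^(−a t).
C(14.4) = 1.7977 + (-1.7977)·e^(−0.18506·14.4) = 1.7977 + (-1.7977)·0.069610 = 1.6725 mg/L.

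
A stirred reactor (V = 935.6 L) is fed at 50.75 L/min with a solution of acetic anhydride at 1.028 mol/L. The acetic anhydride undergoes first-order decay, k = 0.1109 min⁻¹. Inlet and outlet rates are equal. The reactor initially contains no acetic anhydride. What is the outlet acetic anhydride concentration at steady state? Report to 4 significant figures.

Accumulation = in − out − consumed: V dC/dt = Q C_in − Q C − k V C.
Steady state (dC/dt = 0): C_ss = Q C_in/(Q + kV) = C_in/(1 + kV/Q).
C_ss = 50.75·1.028/(50.75 + 0.1109·935.6) = 52.1710/154.508 = 0.337659 mol/L.

0.3377 mol/L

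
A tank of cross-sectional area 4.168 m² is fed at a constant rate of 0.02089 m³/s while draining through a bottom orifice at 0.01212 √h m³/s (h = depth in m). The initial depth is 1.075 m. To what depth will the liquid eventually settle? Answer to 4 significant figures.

2.971 m

Unsteady balance on liquid volume: A dh/dt = Q_in − 0.01212 √h. At steady state dh/dt = 0:
Q_in = 0.01212 √h_ss ⇒ √h_ss = 0.02089/0.01212 = 1.72360.
h_ss = 1.72360² = 2.97079 m. (Since h₀ = 1.075 m < h_ss, the level will rise toward this value.)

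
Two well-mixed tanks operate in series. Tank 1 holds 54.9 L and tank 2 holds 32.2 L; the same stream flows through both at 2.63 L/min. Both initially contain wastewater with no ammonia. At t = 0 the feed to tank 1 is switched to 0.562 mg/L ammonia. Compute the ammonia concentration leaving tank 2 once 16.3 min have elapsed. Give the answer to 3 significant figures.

Time constants: τᵢ = Vᵢ/Q for each well-mixed tank.
τ₁ = 54.9/2.63 = 20.875 min; τ₂ = 32.2/2.63 = 12.243 min.
Tank 1: C₁ = C_in(1 − e^(−t/τ₁)). Tank 2 (τ₁ ≠ τ₂): C₂ = C_in[1 − (τ₁ e^(−t/τ₁) − τ₂ e^(−t/τ₂))/(τ₁ − τ₂)].
At t = 16.3: e^(−t/τ₁) = 0.45801, e^(−t/τ₂) = 0.26412.
C₂ = 0.562·[1 − (20.875·0.45801 − 12.243·0.26412)/(8.6312)] = 0.562·0.26695 = 0.15003 mg/L.

0.150 mg/L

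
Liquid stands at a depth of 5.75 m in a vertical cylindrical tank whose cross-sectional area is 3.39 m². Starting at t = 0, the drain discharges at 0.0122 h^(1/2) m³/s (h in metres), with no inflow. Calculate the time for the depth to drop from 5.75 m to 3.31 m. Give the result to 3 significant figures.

322 s

A dh/dt = −Q_out = −0.0122 √h.
∫ h^(−1/2) dh = −(0.0122/A) ∫ dt, giving 2√h = 2√h₀ − (0.0122/A) t.
t = 2A(√h₀ − √h)/0.0122 = 2·3.39·(√5.75 − √3.31)/0.0122
  = 6.7800 × (2.3979 − 1.8193) / 0.0122 = 321.54 s.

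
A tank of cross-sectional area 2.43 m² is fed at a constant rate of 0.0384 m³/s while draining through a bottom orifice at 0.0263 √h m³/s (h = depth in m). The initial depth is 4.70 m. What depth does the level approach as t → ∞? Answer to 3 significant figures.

Volume balance on the tank: A dh/dt = Q_in − 0.0263 √h. At steady state dh/dt = 0:
Q_in = 0.0263 √h_ss ⇒ √h_ss = 0.0384/0.0263 = 1.4601.
h_ss = 1.4601² = 2.1318 m. (Since h₀ = 4.70 m > h_ss, the level will fall toward this value.)

2.13 m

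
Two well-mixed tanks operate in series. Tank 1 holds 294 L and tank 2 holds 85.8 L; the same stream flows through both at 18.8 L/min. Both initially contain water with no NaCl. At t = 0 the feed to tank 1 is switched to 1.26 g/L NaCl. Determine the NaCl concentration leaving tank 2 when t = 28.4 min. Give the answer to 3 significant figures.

0.972 g/L

Time constants: τᵢ = Vᵢ/Q for each well-mixed tank.
τ₁ = 294/18.8 = 15.638 min; τ₂ = 85.8/18.8 = 4.5638 min.
Tank 1: C₁ = C_in(1 − e^(−t/τ₁)). Tank 2 (τ₁ ≠ τ₂): C₂ = C_in[1 − (τ₁ e^(−t/τ₁) − τ₂ e^(−t/τ₂))/(τ₁ − τ₂)].
At t = 28.4: e^(−t/τ₁) = 0.16267, e^(−t/τ₂) = 0.0019836.
C₂ = 1.26·[1 − (15.638·0.16267 − 4.5638·0.0019836)/(11.074)] = 1.26·0.77112 = 0.97161 g/L.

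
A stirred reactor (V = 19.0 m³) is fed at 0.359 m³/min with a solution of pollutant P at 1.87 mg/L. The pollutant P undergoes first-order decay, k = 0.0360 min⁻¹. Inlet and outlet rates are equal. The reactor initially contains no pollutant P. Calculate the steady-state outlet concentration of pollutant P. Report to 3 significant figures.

0.644 mg/L

V dC/dt = Q(C_in − C) − k V C.
At steady state: 0 = Q C_in − (Q + kV) C_ss, so C_ss = Q C_in/(Q + kV).
C_ss = 0.359·1.87/(0.359 + 0.0360·19.0) = 0.67133/1.0430 = 0.64365 mg/L.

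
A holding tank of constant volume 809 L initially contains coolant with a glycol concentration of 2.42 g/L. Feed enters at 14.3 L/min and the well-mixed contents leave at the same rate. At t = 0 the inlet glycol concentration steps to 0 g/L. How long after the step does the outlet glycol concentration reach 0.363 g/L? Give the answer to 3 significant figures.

Accumulation = in − out for the solute gives V dC/dt = Q(C_in − C), so τ = V/Q = 56.573 min.
C(t) = C_in + (C₀ − C_in) e^(−t/τ). Set C = 0.363 and solve for t:
e^(−t/τ) = (C − C_in)/(C₀ − C_in) = (0.363 − 0)/(2.42 − 0) = 0.15000
t = −τ ln(…) = 56.573 × 1.8971 = 107.33 min.

107 min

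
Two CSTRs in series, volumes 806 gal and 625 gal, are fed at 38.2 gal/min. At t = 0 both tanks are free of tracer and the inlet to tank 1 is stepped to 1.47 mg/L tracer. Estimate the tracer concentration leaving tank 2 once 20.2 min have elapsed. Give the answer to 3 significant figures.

0.434 mg/L

Each tank obeys Vᵢ dCᵢ/dt = Q(Cᵢ₋₁ − Cᵢ), so τᵢ = Vᵢ/Q.
τ₁ = 806/38.2 = 21.099 min; τ₂ = 625/38.2 = 16.361 min.
Tank 1: C₁ = C_in(1 − e^(−t/τ₁)). Tank 2 (τ₁ ≠ τ₂): C₂ = C_in[1 − (τ₁ e^(−t/τ₁) − τ₂ e^(−t/τ₂))/(τ₁ − τ₂)].
At t = 20.2: e^(−t/τ₁) = 0.38390, e^(−t/τ₂) = 0.29094.
C₂ = 1.47·[1 − (21.099·0.38390 − 16.361·0.29094)/(4.7382)] = 1.47·0.29511 = 0.43382 mg/L.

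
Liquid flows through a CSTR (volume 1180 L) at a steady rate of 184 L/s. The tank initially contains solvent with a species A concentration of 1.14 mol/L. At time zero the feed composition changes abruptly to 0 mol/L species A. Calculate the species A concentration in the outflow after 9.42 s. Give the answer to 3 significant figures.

Transient balance on the dissolved component: V dC/dt = Q(C_in − C).
So dC/dt = (C_in − C)/τ with τ = V/Q = 1180/184 = 6.4130 s.
C approaches C_in exponentially: C(t) = C_in + (C₀ − C_in) e^(−t/τ).
C(9.42) = 0 + (1.14 − 0)·e^(−9.42/6.4130) = 0 + (1.1400)·0.23018 = 0.26241 mol/L.

0.262 mol/L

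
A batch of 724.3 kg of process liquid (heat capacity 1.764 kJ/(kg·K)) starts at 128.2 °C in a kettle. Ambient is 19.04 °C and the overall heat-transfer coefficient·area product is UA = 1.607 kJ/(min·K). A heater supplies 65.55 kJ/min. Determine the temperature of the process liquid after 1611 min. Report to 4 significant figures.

68.84 °C

Lumped-capacitance energy balance: M c_p dT/dt = UA(T_amb − T) + Q̇.
dT/dt = (T_ss − T)/τ with T_ss = T_amb + Q̇/UA = 19.04 + 65.55/1.607 = 59.8303 °C, τ = M c_p/UA = 724.3·1.764/1.607 = 795.062 min.
Integrating: T(t) = T_ss + (T₀ − T_ss) e^(−t/τ).
T(1611) = 59.8303 + (68.3697)·0.131828 = 68.8433 °C.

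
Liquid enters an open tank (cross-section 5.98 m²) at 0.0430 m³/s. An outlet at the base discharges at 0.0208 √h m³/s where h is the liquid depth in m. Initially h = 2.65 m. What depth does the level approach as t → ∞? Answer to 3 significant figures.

A dh/dt = Q_in − 0.0208 √h. Steady state requires inflow = outflow:
Q_in = 0.0208 √h_ss ⇒ √h_ss = 0.0430/0.0208 = 2.0673.
h_ss = 2.0673² = 4.2738 m. (Since h₀ = 2.65 m < h_ss, the level will rise toward this value.)

4.27 m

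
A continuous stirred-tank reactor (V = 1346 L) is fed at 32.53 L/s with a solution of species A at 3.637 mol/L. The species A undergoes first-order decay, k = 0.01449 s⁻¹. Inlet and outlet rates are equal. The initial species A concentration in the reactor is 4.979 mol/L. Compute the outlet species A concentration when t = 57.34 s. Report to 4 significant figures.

2.569 mol/L

Species balance: V dC/dt = Q C_in − Q C − k V C.
This is linear with rate a = Q/V + k = 0.0386579 s⁻¹.
C_ss = Q C_in/(Q + kV) = 2.27376 mol/L; C(t) = C_ss + (C₀ − C_ss) e^(−a t).
C(57.34) = 2.27376 + (2.70524)·e^(−0.0386579·57.34) = 2.27376 + (2.70524)·0.108974 = 2.56856 mol/L.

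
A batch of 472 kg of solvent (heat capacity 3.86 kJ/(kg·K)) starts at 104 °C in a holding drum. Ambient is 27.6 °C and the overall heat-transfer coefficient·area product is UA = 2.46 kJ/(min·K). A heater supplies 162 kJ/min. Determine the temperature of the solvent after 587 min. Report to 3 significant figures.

Lumped-capacitance energy balance: M c_p dT/dt = UA(T_amb − T) + Q̇.
dT/dt = (T_ss − T)/τ with T_ss = T_amb + Q̇/UA = 27.6 + 162/2.46 = 93.454 °C, τ = M c_p/UA = 472·3.86/2.46 = 740.62 min.
Integrating: T(t) = T_ss + (T₀ − T_ss) e^(−t/τ).
T(587) = 93.454 + (10.546)·0.45267 = 98.228 °C.

98.2 °C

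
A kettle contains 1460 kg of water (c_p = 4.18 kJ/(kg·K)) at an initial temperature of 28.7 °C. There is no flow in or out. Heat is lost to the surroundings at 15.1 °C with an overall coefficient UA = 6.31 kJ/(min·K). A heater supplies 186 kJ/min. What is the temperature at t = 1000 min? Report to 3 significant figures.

38.9 °C

Heat balance on the well-mixed liquid: M c_p dT/dt = −UA(T − T_amb) + Q̇.
dT/dt = (T_ss − T)/τ with T_ss = T_amb + Q̇/UA = 15.1 + 186/6.31 = 44.577 °C, τ = M c_p/UA = 1460·4.18/6.31 = 967.16 min.
Integrating: T(t) = T_ss + (T₀ − T_ss) e^(−t/τ).
T(1000) = 44.577 + (-15.877)·0.35560 = 38.931 °C.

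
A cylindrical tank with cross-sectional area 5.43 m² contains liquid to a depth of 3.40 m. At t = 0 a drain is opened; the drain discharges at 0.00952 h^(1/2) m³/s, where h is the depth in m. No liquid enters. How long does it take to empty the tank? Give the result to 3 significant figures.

Volume balance on the tank: A dh/dt = −0.00952 √h.
∫ h^(−1/2) dh = −(0.00952/A) ∫ dt, giving 2√h = 2√h₀ − (0.00952/A) t.
Tank is empty when √h = 0: t_empty = 2A√h₀/0.00952.
t_empty = 2·5.43·√3.40/0.00952 = 10.860·1.8439/0.00952 = 2103.5 s.

2100 s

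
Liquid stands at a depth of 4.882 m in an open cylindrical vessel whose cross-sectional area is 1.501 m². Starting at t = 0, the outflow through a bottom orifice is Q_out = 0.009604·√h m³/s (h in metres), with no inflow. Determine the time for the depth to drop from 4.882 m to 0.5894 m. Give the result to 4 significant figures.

Unsteady balance on liquid volume: A dh/dt = −0.009604 √h.
This is separable: 2 d(√h)/dt = −0.009604/A, so √h = √h₀ − (0.009604/(2A)) t.
t = 2A(√h₀ − √h)/0.009604 = 2·1.501·(√4.882 − √0.5894)/0.009604
  = 3.00200 × (2.20952 − 0.767724) / 0.009604 = 450.675 s.

450.7 s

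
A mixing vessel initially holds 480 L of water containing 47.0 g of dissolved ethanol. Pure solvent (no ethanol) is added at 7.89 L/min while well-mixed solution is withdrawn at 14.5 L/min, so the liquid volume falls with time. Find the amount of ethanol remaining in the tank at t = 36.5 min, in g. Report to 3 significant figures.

Let m(t) be the amount of ethanol. Volume: V(t) = V₀ + (Q_in − Q_out) t = 480 − 6.6100 t; V(36.5) = 238.73 L.
No ethanol enters, so dm/dt = −Q_out · (m/V).
dm/m = −Q_out dt/(V₀ − 6.6100 t); integrating gives ln(m/m₀) = −(Q_out/(Q_in−Q_out)) ln(V/V₀).
m = m₀ (V₀/V)^(Q_out/(Q_in−Q_out)) = 47.0 × (480/238.73)^(-2.1936) = 10.156 g.

10.2 g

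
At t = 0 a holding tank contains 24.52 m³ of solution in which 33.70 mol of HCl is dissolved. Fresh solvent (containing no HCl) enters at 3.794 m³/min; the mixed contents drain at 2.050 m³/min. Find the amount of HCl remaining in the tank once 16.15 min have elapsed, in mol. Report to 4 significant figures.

13.71 mol

Let m(t) be the amount of HCl. Volume: V(t) = V₀ + (Q_in − Q_out) t = 24.52 + 1.74400 t; V(16.15) = 52.6856 m³.
No HCl enters, so dm/dt = −Q_out · (m/V).
Separate: dm/m = −Q_out dt/V(t) ⇒ ln(m/m₀) = −(Q_out/(Q_in−Q_out)) ln(V/V₀).
m = m₀ (V₀/V)^(Q_out/(Q_in−Q_out)) = 33.70 × (24.52/52.6856)^(1.17546) = 13.7144 mol.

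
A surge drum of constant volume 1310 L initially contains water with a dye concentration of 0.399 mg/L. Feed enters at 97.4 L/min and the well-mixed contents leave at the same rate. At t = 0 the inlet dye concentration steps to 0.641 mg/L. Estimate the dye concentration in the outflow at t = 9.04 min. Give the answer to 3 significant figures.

Accumulation = in − out for the solute gives V dC/dt = Q(C_in − C).
Rewrite as dC/dt + C/τ = C_in/τ, τ = V/Q = 13.450 min.
This is linear first-order; C(t) = C_in + (C₀ − C_in) e^(−t/τ).
C(9.04) = 0.641 + (0.399 − 0.641)·e^(−9.04/13.450) = 0.641 + (-0.24200)·0.51062 = 0.51743 mg/L.

0.517 mg/L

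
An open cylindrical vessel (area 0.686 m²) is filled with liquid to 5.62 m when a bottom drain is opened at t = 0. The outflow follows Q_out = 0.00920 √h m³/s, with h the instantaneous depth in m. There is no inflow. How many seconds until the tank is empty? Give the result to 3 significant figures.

354 s

With no inflow, A dh/dt = −0.00920 √h.
This is separable: 2 d(√h)/dt = −0.00920/A, so √h = √h₀ − (0.00920/(2A)) t.
Tank is empty when √h = 0: t_empty = 2A√h₀/0.00920.
t_empty = 2·0.686·√5.62/0.00920 = 1.3720·2.3707/0.00920 = 353.54 s.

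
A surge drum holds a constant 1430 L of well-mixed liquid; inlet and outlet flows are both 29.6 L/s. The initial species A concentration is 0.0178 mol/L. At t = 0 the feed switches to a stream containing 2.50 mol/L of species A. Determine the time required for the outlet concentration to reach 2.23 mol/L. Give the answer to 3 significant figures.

Species balance: V dC/dt = Q(C_in − C) ⇒ τ = V/Q = 48.311 s.
C(t) = C_in + (C₀ − C_in) e^(−t/τ). Set C = 2.23 and solve for t:
e^(−t/τ) = (C − C_in)/(C₀ − C_in) = (2.23 − 2.50)/(0.0178 − 2.50) = 0.10877
t = −τ ln(…) = 48.311 × 2.2185 = 107.18 s.

107 s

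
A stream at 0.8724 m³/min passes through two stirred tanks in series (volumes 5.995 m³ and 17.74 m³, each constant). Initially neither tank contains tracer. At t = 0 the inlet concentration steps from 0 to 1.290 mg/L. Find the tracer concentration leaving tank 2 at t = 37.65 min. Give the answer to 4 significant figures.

Each tank obeys Vᵢ dCᵢ/dt = Q(Cᵢ₋₁ − Cᵢ), so τᵢ = Vᵢ/Q.
τ₁ = 5.995/0.8724 = 6.87185 min; τ₂ = 17.74/0.8724 = 20.3347 min.
Tank 1: C₁ = C_in(1 − e^(−t/τ₁)). Tank 2 (τ₁ ≠ τ₂): C₂ = C_in[1 − (τ₁ e^(−t/τ₁) − τ₂ e^(−t/τ₂))/(τ₁ − τ₂)].
At t = 37.65: e^(−t/τ₁) = 0.00417402, e^(−t/τ₂) = 0.156999.
C₂ = 1.290·[1 − (6.87185·0.00417402 − 20.3347·0.156999)/(-13.4629)] = 1.290·0.764994 = 0.986842 mg/L.

0.9868 mg/L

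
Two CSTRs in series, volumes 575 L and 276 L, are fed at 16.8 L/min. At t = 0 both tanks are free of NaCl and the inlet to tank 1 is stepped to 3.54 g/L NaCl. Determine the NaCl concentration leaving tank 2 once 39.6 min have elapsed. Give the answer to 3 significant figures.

Species balance on tank i: dCᵢ/dt = (Cᵢ₋₁ − Cᵢ)/τᵢ with τᵢ = Vᵢ/Q.
τ₁ = 575/16.8 = 34.226 min; τ₂ = 276/16.8 = 16.429 min.
Tank 1: C₁ = C_in(1 − e^(−t/τ₁)). Tank 2 (τ₁ ≠ τ₂): C₂ = C_in[1 − (τ₁ e^(−t/τ₁) − τ₂ e^(−t/τ₂))/(τ₁ − τ₂)].
At t = 39.6: e^(−t/τ₁) = 0.31443, e^(−t/τ₂) = 0.089776.
C₂ = 3.54·[1 − (34.226·0.31443 − 16.429·0.089776)/(17.798)] = 3.54·0.47821 = 1.6929 g/L.

1.69 g/L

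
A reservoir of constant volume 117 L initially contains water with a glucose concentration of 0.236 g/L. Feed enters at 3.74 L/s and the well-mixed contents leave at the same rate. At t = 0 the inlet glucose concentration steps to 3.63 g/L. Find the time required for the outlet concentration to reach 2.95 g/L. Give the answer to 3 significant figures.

50.3 s

Species balance: V dC/dt = Q(C_in − C) ⇒ τ = V/Q = 31.283 s.
C(t) = C_in + (C₀ − C_in) e^(−t/τ). Set C = 2.95 and solve for t:
e^(−t/τ) = (C − C_in)/(C₀ − C_in) = (2.95 − 3.63)/(0.236 − 3.63) = 0.20035
t = −τ ln(…) = 31.283 × 1.6077 = 50.293 s.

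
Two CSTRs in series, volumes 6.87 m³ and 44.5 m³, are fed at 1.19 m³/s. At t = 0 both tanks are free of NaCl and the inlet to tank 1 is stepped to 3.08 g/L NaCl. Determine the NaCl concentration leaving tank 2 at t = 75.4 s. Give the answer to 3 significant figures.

Each tank obeys Vᵢ dCᵢ/dt = Q(Cᵢ₋₁ − Cᵢ), so τᵢ = Vᵢ/Q.
τ₁ = 6.87/1.19 = 5.7731 s; τ₂ = 44.5/1.19 = 37.395 s.
Solving the cascade with C₁(0)=C₂(0)=0 gives C₂(t) = C_in[1 − (τ₁ e^(−t/τ₁) − τ₂ e^(−t/τ₂))/(τ₁ − τ₂)].
At t = 75.4: e^(−t/τ₁) = 2.1275e-06, e^(−t/τ₂) = 0.13315.
C₂ = 3.08·[1 − (5.7731·2.1275e-06 − 37.395·0.13315)/(-31.622)] = 3.08·0.84255 = 2.5950 g/L.

2.60 g/L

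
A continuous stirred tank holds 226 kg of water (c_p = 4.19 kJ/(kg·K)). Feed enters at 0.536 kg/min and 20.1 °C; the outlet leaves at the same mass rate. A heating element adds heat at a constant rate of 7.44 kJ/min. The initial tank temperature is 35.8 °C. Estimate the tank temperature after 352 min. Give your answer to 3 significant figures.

28.8 °C

First-law balance (no shaft work): M c_p dT/dt = ṁ c_p (T_in − T) + 7.44.
Rearrange: dT/dt = (T_ss − T)/τ with τ = M/ṁ = 421.64 min and T_ss = T_in + Q̇/(ṁ c_p) = 23.413 °C.
Integrating: T(t) = T_ss + (T₀ − T_ss) e^(−t/τ).
T(352) = 23.413 + (12.387)·e^(−352/421.64) = 23.413 + (12.387)·0.43395 = 28.788 °C.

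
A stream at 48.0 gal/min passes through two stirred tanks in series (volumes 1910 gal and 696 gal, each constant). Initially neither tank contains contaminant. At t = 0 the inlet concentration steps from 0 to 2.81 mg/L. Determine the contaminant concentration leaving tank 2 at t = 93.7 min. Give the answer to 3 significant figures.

2.39 mg/L

Species balance on tank i: dCᵢ/dt = (Cᵢ₋₁ − Cᵢ)/τᵢ with τᵢ = Vᵢ/Q.
τ₁ = 1910/48.0 = 39.792 min; τ₂ = 696/48.0 = 14.500 min.
Solving the cascade with C₁(0)=C₂(0)=0 gives C₂(t) = C_in[1 − (τ₁ e^(−t/τ₁) − τ₂ e^(−t/τ₂))/(τ₁ − τ₂)].
At t = 93.7: e^(−t/τ₁) = 0.094916, e^(−t/τ₂) = 0.0015616.
C₂ = 2.81·[1 − (39.792·0.094916 − 14.500·0.0015616)/(25.292)] = 2.81·0.85156 = 2.3929 mg/L.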